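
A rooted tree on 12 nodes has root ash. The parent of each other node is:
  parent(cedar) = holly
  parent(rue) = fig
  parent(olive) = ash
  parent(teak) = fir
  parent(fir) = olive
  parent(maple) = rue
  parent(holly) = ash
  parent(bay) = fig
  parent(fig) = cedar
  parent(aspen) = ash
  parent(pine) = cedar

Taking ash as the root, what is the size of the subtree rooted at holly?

holly's subtree: {holly, cedar, fig, pine, rue, bay, maple}, size 7.

7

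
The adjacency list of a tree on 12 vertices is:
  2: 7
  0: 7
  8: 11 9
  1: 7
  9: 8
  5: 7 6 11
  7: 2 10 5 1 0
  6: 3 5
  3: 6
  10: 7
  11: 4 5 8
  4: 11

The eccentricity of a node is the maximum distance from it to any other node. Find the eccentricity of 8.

4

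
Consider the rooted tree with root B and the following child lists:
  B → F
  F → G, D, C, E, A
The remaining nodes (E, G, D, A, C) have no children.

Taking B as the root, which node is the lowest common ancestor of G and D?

Ancestors of G (toward the root): G, F, B.
Ancestors of D: D, F, B.
The deepest node appearing in both lists is F.

F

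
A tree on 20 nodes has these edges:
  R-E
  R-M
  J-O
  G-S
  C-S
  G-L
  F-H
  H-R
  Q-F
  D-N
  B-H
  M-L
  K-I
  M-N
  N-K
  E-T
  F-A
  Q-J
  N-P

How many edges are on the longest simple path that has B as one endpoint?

Distances from B peak at 7, attained at C.
B-H-R-M-L-G-S-C

7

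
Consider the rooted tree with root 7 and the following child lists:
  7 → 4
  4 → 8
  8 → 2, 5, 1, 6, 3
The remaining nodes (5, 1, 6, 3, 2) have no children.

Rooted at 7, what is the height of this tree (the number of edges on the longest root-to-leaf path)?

3

A deepest node is 1, reached by 7-4-8-1.
That path has 3 edges, so the height is 3.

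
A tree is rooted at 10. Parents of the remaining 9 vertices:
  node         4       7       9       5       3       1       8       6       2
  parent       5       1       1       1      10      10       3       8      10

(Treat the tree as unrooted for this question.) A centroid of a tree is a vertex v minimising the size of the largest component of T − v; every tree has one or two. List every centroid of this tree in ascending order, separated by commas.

1, 10

If 1 is removed the pieces have sizes 5, 2, 1, 1, all ≤ ⌊10/2⌋ = 5.
10 is adjacent to 1 and is also a centroid (the largest component after removing it is likewise 5).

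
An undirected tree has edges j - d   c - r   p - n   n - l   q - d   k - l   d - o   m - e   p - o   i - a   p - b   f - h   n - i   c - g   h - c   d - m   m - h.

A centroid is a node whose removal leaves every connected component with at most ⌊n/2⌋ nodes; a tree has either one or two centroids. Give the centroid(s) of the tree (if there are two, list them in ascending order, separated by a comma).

Delete d: the remaining components have sizes 8, 7, 1, 1. Max 8 ≤ 9, so d is a centroid.
No neighbour of d does as well, so d is the unique centroid.

d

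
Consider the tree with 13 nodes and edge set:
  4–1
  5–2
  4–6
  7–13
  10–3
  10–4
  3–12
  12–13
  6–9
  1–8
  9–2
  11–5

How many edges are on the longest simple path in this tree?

BFS from 11 reaches 7 last, at distance 10; BFS from 7 confirms no node is farther.
Path: 11 - 5 - 2 - 9 - 6 - 4 - 10 - 3 - 12 - 13 - 7.

10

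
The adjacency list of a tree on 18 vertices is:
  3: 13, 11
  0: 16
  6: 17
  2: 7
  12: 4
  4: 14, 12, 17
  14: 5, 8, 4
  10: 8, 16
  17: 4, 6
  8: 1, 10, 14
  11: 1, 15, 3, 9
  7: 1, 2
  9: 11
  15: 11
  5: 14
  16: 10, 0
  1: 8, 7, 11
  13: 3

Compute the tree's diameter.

A longest path is 6 - 17 - 4 - 14 - 8 - 1 - 11 - 3 - 13, with 8 edges.

8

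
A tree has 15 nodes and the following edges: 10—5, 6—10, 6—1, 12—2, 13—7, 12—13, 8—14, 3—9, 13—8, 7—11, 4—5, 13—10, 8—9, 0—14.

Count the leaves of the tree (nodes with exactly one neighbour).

The leaves are 0, 1, 2, 3, 4, 11.
That is 6 leaves.

6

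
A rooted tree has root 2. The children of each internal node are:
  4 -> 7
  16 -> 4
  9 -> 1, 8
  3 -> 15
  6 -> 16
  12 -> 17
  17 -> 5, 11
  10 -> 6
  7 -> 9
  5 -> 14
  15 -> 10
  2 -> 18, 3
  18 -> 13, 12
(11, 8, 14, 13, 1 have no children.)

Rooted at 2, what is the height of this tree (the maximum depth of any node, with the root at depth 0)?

9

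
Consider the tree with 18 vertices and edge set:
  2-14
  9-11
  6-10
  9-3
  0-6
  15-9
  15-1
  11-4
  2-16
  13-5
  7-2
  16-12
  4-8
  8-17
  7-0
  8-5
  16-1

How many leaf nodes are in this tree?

Degree-1 nodes: 3, 10, 12, 13, 14, 17 — 6 of them.

6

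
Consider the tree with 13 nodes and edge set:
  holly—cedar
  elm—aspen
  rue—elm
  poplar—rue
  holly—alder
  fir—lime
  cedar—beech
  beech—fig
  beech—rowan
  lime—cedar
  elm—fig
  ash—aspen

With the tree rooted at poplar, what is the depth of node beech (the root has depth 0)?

4

Path from poplar to beech: poplar – rue – elm – fig – beech, which has 4 edges.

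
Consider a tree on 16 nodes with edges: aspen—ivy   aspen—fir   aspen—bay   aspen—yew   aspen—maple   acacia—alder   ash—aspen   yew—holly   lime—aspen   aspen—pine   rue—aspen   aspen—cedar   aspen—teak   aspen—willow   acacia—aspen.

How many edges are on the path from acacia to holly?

Walking from acacia: acacia - aspen - yew - holly. Length 3.

3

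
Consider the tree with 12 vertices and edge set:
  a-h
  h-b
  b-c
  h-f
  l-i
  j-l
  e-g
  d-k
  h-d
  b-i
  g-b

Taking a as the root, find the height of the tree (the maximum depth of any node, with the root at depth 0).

A deepest node is j, reached by a – h – b – i – l – j.
That path has 5 edges, so the height is 5.

5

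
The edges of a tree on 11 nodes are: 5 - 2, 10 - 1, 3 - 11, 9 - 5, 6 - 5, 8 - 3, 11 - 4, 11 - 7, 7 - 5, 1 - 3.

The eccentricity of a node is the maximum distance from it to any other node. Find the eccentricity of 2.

6

A farthest node from 2 is 10.
The path 2-5-7-11-3-1-10 has 6 edges.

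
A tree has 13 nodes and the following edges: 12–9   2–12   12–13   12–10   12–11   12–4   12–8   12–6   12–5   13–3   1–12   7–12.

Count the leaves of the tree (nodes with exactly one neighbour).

11

Exactly 11 nodes have a single neighbour: 1, 2, 3, 4, 5, 6, 7, 8, 9, 10, 11.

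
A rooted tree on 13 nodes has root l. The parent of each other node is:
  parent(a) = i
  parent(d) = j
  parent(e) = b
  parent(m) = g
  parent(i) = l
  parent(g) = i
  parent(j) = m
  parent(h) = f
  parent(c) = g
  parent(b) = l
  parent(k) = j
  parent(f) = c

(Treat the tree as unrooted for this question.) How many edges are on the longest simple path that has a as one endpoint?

5

A farthest node from a is h (d, k also at distance 5).
The path a – i – g – c – f – h has 5 edges.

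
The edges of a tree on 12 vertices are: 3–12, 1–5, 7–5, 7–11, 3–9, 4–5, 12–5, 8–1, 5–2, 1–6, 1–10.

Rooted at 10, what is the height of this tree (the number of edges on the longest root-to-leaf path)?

5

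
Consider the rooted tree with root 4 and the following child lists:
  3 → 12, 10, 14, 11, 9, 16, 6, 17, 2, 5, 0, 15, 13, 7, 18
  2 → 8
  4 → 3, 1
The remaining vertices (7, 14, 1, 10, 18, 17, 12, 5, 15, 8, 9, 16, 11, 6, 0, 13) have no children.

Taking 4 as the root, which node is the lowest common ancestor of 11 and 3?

Path 11→root: 11 3 4; path 3→root: 3 4.
First common node: 3.

3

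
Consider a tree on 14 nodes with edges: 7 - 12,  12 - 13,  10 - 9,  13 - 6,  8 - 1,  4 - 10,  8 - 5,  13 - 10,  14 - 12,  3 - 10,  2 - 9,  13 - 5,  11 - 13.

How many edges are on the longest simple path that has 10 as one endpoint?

4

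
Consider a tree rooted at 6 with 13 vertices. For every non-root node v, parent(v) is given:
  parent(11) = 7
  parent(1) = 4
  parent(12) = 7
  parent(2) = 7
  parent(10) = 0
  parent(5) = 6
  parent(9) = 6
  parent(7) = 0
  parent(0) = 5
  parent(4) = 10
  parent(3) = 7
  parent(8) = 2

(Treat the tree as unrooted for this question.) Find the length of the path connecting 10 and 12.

10 – 0 – 7 – 12: 3 edges.

3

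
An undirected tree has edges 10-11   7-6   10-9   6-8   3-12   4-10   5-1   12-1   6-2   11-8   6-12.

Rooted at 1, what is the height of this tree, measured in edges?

A deepest node is 4, reached by 1 – 12 – 6 – 8 – 11 – 10 – 4.
That path has 6 edges, so the height is 6.

6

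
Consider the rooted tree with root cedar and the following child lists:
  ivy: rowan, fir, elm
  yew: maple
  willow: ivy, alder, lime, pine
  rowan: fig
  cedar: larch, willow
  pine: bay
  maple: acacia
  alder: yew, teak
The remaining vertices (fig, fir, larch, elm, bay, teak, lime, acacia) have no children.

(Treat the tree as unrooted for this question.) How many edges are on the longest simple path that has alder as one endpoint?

4

Distances from alder peak at 4, attained at fig.
alder–willow–ivy–rowan–fig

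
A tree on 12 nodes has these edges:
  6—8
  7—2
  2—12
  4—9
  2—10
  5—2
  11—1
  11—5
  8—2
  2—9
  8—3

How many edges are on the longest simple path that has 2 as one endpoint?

A farthest node from 2 is 1.
The path 2–5–11–1 has 3 edges.

3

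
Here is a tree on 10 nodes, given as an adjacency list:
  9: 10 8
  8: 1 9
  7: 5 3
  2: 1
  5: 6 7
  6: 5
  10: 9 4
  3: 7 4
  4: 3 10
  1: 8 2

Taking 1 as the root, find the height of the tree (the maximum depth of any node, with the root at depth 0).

8

A deepest node is 6, reached by 1 → 8 → 9 → 10 → 4 → 3 → 7 → 5 → 6.
That path has 8 edges, so the height is 8.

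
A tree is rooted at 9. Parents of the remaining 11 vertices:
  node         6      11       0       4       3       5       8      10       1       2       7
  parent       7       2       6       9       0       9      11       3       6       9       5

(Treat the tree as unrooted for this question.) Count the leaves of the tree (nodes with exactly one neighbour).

4

The leaves are 1, 4, 8, 10.
That is 4 leaves.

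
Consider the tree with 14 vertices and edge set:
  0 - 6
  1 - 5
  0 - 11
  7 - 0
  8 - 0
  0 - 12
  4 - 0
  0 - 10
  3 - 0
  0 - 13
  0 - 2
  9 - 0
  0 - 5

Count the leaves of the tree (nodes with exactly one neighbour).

12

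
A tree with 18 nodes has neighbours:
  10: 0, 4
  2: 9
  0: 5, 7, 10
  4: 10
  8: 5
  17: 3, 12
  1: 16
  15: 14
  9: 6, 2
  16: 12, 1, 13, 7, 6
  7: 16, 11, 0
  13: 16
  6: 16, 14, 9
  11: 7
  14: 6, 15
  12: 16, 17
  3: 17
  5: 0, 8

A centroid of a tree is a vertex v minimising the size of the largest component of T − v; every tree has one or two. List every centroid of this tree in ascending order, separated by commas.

16

If 16 is removed the pieces have sizes 7, 5, 3, 1, 1, all ≤ ⌊18/2⌋ = 9.
No neighbour of 16 does as well, so 16 is the unique centroid.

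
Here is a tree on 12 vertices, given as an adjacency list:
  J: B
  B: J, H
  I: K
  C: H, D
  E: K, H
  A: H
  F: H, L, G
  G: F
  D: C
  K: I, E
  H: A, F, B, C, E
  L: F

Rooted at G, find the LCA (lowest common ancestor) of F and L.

F

F's ancestor chain is F, G and L's is L, F, G; they first meet at F.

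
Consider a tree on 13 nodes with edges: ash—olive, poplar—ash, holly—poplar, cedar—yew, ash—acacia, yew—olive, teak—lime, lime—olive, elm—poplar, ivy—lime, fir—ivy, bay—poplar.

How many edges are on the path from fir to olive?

3

Walking from fir: fir–ivy–lime–olive. Length 3.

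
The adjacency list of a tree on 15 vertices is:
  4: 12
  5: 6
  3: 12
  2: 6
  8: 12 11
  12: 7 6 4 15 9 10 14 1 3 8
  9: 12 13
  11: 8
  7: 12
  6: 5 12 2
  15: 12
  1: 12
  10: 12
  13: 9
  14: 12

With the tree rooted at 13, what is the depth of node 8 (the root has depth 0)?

Climbing from 8 to the root: 8 – 12 – 9 – 13. That's 3 steps.

3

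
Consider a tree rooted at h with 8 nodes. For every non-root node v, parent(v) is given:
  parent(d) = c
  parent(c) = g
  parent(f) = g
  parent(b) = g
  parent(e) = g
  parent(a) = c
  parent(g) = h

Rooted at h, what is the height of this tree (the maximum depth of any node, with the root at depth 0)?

3

The longest root-to-leaf path is h–g–c–a (3 edges).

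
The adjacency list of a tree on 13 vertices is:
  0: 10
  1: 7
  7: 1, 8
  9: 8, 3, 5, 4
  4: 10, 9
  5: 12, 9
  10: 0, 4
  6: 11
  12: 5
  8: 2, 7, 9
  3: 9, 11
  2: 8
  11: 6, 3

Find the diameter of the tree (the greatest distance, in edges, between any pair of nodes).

6

BFS from 0 reaches 1 last, at distance 6; BFS from 1 confirms no node is farther.
Path: 0 - 10 - 4 - 9 - 8 - 7 - 1.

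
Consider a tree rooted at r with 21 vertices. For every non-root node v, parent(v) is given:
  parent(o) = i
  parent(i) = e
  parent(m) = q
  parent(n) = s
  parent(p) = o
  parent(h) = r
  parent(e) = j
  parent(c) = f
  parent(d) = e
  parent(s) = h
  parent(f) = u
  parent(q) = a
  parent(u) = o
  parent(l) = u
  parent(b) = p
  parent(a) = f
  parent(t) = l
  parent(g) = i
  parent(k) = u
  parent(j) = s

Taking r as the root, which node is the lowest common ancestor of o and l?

o's ancestor chain is o, i, e, j, s, h, r and l's is l, u, o, i, e, j, s, h, r; they first meet at o.

o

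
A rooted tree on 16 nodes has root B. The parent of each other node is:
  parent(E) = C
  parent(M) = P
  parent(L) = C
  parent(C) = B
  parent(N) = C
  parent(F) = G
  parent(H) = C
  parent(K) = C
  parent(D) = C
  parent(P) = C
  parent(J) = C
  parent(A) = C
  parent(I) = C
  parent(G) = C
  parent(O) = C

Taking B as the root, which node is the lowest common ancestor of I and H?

I's ancestor chain is I, C, B and H's is H, C, B; they first meet at C.

C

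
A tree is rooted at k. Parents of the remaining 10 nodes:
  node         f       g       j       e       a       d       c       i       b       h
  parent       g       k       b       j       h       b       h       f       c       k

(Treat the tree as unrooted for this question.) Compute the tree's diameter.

8

Starting from i, a farthest node is e at distance 8.
One longest path: i–f–g–k–h–c–b–j–e.
So the diameter is 8.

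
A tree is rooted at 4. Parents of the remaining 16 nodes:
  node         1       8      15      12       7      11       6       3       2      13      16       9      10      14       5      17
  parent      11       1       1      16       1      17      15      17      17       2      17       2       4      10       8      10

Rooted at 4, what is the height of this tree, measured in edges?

6 sits deepest: 4–10–17–11–1–15–6 — 6 edges from the root.

6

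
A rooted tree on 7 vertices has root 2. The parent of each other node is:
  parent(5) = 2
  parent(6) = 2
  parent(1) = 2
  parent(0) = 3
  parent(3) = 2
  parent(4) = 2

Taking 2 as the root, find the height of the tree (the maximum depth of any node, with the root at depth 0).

A deepest node is 0, reached by 2–3–0.
That path has 2 edges, so the height is 2.

2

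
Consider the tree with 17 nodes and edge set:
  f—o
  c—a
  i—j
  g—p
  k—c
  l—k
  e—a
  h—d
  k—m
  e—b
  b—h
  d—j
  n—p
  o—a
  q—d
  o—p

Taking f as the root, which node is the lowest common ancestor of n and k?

o

n's ancestor chain is n, p, o, f and k's is k, c, a, o, f; they first meet at o.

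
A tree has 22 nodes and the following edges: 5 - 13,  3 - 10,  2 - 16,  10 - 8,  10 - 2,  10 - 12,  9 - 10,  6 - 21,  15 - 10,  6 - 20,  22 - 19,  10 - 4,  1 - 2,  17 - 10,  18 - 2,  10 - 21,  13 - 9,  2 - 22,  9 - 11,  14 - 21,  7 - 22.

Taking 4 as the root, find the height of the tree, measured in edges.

A deepest node is 5, reached by 4 → 10 → 9 → 13 → 5.
That path has 4 edges, so the height is 4.

4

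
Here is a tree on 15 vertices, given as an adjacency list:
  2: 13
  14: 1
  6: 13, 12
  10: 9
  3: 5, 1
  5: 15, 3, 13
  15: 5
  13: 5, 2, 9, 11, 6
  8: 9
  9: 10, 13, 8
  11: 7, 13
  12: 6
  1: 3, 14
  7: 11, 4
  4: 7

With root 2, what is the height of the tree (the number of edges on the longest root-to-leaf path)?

14 sits deepest: 2–13–5–3–1–14 — 5 edges from the root.

5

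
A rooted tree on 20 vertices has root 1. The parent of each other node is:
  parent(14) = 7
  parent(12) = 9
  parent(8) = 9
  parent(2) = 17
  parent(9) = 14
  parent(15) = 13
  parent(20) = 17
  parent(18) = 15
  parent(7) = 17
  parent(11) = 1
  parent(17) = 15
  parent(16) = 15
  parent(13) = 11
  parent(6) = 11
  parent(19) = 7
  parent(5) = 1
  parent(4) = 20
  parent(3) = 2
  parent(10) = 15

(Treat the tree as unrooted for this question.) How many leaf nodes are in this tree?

10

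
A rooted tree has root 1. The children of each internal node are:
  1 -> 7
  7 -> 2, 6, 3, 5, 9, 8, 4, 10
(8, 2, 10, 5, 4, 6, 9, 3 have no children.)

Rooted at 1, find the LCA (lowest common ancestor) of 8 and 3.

7

Ancestors of 8 (toward the root): 8, 7, 1.
Ancestors of 3: 3, 7, 1.
The deepest node appearing in both lists is 7.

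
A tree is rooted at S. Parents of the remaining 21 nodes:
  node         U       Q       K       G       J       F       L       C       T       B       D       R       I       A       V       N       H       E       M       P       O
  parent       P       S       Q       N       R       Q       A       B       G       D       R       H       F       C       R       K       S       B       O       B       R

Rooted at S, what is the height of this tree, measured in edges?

The longest root-to-leaf path is S → H → R → D → B → C → A → L (7 edges).

7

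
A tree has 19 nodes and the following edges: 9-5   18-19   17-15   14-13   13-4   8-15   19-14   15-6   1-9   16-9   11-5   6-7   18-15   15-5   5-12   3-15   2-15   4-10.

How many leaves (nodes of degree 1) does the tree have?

Exactly 10 nodes have a single neighbour: 1, 2, 3, 7, 8, 10, 11, 12, 16, 17.

10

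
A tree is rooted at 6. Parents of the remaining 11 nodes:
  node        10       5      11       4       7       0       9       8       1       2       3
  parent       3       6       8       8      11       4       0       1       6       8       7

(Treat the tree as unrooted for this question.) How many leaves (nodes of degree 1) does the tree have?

4

Exactly 4 nodes have a single neighbour: 2, 5, 9, 10.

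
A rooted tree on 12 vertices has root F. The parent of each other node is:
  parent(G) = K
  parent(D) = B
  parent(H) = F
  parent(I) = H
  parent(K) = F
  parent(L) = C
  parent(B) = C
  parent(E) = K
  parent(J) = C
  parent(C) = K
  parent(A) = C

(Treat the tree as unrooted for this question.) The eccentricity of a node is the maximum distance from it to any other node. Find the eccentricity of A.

The node farthest from A is I, via A–C–K–F–H–I — 5 edges.

5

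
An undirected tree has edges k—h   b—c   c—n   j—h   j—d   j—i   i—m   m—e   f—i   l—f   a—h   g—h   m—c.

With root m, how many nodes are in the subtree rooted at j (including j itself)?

6

The subtree rooted at j contains: j, d, h, g, k, a — 6 nodes.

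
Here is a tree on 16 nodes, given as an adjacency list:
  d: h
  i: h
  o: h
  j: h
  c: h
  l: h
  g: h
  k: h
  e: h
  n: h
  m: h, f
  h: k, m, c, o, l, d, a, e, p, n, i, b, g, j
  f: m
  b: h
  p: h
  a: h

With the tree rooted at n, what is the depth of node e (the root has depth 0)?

n → h → e — 2 edges.

2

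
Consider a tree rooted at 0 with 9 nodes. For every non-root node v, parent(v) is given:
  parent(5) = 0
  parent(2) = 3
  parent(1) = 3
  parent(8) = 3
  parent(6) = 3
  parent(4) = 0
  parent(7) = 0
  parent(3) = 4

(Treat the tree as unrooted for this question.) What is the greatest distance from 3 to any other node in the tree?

Distances from 3 peak at 3, attained at 7 (5 also at distance 3).
3–4–0–7

3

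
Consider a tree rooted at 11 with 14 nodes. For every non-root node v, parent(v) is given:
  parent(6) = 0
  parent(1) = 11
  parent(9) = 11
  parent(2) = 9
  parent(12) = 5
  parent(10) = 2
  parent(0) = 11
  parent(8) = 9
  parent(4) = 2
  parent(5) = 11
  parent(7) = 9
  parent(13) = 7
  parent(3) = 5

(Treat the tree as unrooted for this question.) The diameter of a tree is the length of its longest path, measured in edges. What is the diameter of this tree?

5

Starting from 4, a farthest node is 3 at distance 5.
One longest path: 4–2–9–11–5–3.
So the diameter is 5.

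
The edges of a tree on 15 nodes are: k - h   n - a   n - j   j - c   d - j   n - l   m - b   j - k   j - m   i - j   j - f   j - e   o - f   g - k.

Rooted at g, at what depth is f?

3

g – k – j – f — 3 edges.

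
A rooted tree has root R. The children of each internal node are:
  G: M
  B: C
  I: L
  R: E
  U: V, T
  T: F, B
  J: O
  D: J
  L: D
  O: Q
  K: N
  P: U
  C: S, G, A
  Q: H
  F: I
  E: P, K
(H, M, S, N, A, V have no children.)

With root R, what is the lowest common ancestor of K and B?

E

K's ancestor chain is K, E, R and B's is B, T, U, P, E, R; they first meet at E.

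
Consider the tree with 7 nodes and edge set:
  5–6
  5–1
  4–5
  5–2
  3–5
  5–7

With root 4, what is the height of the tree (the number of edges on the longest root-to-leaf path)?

7 sits deepest: 4 → 5 → 7 — 2 edges from the root.

2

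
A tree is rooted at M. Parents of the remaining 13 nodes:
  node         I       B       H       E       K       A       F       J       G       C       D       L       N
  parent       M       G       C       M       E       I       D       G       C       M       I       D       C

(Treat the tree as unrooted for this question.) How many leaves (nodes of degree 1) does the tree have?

Exactly 8 nodes have a single neighbour: A, B, F, H, J, K, L, N.

8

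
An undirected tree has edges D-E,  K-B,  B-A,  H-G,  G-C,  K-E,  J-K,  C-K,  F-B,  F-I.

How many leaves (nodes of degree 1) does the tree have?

5

Degree-1 nodes: A, D, H, I, J — 5 of them.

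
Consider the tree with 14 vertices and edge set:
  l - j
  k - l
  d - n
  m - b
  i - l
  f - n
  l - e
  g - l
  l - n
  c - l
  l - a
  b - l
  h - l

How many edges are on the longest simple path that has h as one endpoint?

3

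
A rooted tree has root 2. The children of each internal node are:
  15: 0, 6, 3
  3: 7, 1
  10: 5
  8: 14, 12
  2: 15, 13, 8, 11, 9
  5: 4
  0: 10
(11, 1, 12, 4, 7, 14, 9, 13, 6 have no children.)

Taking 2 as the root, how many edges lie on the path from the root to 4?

5

Path from 2 to 4: 2–15–0–10–5–4, which has 5 edges.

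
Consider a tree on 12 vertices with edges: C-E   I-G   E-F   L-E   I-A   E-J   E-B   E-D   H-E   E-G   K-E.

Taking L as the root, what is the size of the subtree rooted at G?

3

Descendants of G (including itself): G, I, A. That's 3.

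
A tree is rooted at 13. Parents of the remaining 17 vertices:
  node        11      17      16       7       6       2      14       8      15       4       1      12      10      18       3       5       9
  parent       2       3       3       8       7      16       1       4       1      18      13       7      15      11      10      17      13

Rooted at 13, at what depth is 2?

6

Path from 13 to 2: 13–1–15–10–3–16–2, which has 6 edges.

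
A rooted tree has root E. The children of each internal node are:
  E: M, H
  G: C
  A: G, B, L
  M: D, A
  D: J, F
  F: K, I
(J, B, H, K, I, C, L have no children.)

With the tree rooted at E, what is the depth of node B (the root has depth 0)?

E – M – A – B — 3 edges.

3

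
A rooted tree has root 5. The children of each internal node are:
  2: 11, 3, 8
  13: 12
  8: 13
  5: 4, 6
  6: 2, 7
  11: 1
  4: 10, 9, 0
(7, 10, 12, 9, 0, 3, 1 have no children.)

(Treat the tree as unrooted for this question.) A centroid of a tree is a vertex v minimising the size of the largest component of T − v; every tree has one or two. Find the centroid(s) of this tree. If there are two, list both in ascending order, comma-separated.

Delete 6: the remaining components have sizes 7, 5, 1. Max 7 ≤ 7, so 6 is a centroid.
Its neighbour 2 also leaves a largest component of size 7, so both are centroids.

2, 6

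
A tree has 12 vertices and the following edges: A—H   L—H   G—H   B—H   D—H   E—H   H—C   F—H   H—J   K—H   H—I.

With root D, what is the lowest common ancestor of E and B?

E's ancestor chain is E, H, D and B's is B, H, D; they first meet at H.

H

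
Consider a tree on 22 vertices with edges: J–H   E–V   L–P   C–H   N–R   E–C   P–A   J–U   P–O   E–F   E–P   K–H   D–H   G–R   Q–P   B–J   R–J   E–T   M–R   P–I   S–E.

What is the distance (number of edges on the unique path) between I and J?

5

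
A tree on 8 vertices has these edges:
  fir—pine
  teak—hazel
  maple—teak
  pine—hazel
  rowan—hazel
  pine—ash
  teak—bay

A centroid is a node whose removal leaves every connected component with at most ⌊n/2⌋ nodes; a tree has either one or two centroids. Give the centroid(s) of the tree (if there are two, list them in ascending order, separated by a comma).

hazel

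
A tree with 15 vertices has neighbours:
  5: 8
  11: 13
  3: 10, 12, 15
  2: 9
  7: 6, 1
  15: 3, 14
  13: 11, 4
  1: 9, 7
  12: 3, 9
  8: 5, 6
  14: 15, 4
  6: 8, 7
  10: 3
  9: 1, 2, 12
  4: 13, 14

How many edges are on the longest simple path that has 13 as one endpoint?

Distances from 13 peak at 11, attained at 5.
13–4–14–15–3–12–9–1–7–6–8–5

11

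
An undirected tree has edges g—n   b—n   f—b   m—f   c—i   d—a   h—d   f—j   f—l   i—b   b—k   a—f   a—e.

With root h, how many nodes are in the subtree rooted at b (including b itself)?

6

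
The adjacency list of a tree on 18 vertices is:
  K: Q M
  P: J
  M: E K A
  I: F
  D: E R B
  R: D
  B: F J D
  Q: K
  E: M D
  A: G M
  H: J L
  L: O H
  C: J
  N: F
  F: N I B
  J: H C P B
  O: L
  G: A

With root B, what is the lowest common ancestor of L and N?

B

L's ancestor chain is L, H, J, B and N's is N, F, B; they first meet at B.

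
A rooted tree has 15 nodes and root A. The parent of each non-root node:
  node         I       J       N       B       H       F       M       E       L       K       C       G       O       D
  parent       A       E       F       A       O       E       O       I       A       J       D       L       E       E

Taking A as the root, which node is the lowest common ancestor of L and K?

A

L's ancestor chain is L, A and K's is K, J, E, I, A; they first meet at A.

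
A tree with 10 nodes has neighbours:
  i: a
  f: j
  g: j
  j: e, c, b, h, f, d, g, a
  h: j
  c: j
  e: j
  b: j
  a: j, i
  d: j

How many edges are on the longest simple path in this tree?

BFS from i reaches g last, at distance 3; BFS from g confirms no node is farther.
Path: i–a–j–g.

3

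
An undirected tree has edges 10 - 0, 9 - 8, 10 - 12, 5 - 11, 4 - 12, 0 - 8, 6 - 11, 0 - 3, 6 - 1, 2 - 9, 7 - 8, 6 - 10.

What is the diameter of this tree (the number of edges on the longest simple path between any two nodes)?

BFS from 2 reaches 5 last, at distance 7; BFS from 5 confirms no node is farther.
Path: 2–9–8–0–10–6–11–5.

7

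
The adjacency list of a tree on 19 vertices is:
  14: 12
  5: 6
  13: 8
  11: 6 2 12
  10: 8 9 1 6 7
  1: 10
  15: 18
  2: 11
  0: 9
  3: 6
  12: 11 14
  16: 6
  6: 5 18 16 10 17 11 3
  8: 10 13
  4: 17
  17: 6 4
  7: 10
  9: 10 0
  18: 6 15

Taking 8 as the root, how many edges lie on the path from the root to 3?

3

8 – 10 – 6 – 3 — 3 edges.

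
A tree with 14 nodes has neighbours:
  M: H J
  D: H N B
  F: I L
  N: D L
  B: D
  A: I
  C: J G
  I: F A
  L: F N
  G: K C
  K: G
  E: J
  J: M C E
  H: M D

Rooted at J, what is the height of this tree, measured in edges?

8

A sits deepest: J-M-H-D-N-L-F-I-A — 8 edges from the root.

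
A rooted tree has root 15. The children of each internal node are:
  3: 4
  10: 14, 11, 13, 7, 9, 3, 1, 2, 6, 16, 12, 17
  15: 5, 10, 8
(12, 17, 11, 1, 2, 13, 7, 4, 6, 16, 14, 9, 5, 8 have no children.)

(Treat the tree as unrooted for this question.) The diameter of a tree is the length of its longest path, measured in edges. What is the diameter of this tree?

4

A longest path is 4–3–10–15–5, with 4 edges.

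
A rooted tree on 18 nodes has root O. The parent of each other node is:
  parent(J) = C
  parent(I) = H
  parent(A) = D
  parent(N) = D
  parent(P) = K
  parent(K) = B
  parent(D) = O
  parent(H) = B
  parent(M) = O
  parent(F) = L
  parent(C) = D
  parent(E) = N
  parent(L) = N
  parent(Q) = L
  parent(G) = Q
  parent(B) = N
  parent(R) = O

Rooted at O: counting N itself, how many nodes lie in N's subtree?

11

The subtree rooted at N contains: N, L, B, E, Q, F, H, K, G, I, P — 11 nodes.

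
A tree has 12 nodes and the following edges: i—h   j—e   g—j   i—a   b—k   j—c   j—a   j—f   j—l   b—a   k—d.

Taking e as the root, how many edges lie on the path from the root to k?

4

Climbing from k to the root: k–b–a–j–e. That's 4 steps.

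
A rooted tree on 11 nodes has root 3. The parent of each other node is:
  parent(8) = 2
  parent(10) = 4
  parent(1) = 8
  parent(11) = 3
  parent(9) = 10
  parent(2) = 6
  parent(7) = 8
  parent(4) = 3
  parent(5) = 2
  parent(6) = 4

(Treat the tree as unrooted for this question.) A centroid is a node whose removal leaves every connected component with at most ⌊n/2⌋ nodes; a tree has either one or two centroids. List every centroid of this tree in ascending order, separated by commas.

6

Removing 6 splits the tree into components of sizes 5, 5; the largest is 5 ≤ ⌊11/2⌋ = 5.
No neighbour of 6 does as well, so 6 is the unique centroid.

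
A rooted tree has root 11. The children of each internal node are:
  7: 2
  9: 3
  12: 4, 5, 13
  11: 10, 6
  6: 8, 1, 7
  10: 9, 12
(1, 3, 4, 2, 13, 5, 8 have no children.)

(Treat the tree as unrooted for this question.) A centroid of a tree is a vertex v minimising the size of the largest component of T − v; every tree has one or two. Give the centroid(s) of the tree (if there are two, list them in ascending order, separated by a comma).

Removing 10 splits the tree into components of sizes 6, 4, 2; the largest is 6 ≤ ⌊13/2⌋ = 6.
Every other node leaves some component of size > 6, so the centroid is unique.

10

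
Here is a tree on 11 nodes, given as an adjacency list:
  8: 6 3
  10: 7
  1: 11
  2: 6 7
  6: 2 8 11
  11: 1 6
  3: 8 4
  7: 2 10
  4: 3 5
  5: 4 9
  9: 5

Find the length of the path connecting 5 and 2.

5–4–3–8–6–2: 5 edges.

5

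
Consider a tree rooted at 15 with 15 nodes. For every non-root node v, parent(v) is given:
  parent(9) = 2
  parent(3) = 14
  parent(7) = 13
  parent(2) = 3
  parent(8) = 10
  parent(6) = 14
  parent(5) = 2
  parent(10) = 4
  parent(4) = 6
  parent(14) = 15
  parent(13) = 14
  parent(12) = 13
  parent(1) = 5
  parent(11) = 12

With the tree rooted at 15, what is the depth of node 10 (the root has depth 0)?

Path from 15 to 10: 15–14–6–4–10, which has 4 edges.

4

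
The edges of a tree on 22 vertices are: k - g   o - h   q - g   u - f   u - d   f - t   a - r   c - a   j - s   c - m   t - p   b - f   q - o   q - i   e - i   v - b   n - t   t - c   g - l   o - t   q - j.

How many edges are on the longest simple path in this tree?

BFS from l reaches v last, at distance 7; BFS from v confirms no node is farther.
Path: l–g–q–o–t–f–b–v.

7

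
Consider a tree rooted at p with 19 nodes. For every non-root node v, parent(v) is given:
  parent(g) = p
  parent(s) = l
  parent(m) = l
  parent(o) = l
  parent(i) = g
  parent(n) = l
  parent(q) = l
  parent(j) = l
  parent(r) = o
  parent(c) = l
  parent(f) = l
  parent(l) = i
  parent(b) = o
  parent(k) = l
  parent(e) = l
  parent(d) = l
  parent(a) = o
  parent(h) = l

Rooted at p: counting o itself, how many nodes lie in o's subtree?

4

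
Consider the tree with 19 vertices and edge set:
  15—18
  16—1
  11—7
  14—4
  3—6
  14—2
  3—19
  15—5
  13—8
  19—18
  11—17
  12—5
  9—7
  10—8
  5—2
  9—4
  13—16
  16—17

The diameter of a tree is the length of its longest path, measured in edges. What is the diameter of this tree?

16

BFS from 6 reaches 10 last, at distance 16; BFS from 10 confirms no node is farther.
Path: 6 – 3 – 19 – 18 – 15 – 5 – 2 – 14 – 4 – 9 – 7 – 11 – 17 – 16 – 13 – 8 – 10.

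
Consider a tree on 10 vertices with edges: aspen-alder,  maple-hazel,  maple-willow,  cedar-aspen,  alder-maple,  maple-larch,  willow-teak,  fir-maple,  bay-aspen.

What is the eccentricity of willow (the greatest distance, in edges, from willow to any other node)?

A farthest node from willow is cedar (bay also at distance 4).
The path willow-maple-alder-aspen-cedar has 4 edges.

4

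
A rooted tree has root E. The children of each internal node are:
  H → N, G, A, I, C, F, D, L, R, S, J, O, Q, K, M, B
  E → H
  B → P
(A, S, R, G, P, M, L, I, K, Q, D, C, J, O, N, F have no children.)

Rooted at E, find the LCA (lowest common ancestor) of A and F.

Path A→root: A H E; path F→root: F H E.
First common node: H.

H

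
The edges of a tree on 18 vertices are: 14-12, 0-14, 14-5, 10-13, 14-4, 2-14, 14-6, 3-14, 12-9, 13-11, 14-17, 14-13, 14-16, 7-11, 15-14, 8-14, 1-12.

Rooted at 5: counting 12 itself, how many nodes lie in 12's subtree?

The subtree rooted at 12 contains: 12, 9, 1 — 3 nodes.

3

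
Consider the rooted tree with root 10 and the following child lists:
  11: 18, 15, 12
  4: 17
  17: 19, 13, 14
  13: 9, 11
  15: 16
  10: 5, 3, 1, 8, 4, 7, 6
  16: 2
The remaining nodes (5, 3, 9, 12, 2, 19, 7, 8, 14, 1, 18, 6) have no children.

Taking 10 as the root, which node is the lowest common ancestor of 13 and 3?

Ancestors of 13 (toward the root): 13, 17, 4, 10.
Ancestors of 3: 3, 10.
The deepest node appearing in both lists is 10.

10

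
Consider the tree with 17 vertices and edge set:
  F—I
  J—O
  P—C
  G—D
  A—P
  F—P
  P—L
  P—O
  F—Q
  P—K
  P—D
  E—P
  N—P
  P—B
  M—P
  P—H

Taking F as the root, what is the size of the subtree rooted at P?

Descendants of P (including itself): P, H, D, A, B, K, E, M, O, N, L, C, G, J. That's 14.

14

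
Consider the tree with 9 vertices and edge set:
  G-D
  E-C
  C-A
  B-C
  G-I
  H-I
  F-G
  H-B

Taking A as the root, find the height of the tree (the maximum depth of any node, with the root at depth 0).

6

A deepest node is D, reached by A-C-B-H-I-G-D.
That path has 6 edges, so the height is 6.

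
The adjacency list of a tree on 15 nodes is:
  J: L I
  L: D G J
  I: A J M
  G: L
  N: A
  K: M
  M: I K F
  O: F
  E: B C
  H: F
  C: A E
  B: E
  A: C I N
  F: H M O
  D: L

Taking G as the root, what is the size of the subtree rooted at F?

3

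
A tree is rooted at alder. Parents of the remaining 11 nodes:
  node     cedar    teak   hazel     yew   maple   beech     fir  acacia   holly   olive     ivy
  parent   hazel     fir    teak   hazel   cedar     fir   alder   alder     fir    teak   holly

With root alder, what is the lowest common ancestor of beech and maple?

Path beech→root: beech fir alder; path maple→root: maple cedar hazel teak fir alder.
First common node: fir.

fir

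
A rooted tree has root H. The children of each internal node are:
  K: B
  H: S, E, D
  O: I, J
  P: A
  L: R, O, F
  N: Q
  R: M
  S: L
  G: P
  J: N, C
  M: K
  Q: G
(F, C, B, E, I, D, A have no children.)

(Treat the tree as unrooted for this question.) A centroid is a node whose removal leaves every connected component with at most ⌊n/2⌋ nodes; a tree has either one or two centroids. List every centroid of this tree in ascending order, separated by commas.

Delete L: the remaining components have sizes 9, 4, 4, 1. Max 9 ≤ 9, so L is a centroid.
No neighbour of L does as well, so L is the unique centroid.

L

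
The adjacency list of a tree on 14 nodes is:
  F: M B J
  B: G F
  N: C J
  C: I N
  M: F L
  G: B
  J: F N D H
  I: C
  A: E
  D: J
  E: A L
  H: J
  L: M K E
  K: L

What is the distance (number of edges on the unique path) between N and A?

6

N–J–F–M–L–E–A: 6 edges.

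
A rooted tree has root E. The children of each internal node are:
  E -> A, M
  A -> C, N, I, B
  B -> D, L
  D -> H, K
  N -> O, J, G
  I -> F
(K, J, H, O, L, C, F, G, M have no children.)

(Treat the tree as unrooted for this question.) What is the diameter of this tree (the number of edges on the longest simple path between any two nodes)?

Starting from K, a farthest node is F at distance 5.
One longest path: K – D – B – A – I – F.
So the diameter is 5.

5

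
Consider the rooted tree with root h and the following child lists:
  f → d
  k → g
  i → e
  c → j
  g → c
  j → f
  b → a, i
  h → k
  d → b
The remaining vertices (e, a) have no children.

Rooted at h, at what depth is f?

Path from h to f: h – k – g – c – j – f, which has 5 edges.

5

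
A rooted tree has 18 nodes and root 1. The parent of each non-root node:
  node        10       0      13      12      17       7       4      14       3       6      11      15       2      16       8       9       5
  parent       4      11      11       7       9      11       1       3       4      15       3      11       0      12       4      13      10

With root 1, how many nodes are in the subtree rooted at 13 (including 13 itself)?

3

Descendants of 13 (including itself): 13, 9, 17. That's 3.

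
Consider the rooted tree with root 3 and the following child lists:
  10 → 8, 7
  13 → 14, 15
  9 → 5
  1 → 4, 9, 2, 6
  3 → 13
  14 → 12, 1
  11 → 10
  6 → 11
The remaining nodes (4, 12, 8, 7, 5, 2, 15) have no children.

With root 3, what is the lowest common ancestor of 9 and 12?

14

Ancestors of 9 (toward the root): 9, 1, 14, 13, 3.
Ancestors of 12: 12, 14, 13, 3.
The deepest node appearing in both lists is 14.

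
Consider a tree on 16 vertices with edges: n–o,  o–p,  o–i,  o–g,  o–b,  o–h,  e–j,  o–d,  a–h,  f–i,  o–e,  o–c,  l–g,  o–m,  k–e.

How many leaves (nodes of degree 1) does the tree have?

Exactly 11 nodes have a single neighbour: a, b, c, d, f, j, k, l, m, n, p.

11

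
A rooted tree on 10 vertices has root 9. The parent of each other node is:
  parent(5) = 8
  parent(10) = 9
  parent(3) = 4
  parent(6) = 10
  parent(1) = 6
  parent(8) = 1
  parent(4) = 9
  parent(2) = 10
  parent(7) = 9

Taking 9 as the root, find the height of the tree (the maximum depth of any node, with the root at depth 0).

5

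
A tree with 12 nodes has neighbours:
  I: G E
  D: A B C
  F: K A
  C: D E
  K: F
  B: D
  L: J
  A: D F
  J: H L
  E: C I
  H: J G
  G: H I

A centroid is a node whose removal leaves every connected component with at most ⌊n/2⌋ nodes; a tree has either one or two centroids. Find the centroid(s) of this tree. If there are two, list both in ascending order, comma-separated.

Delete E: the remaining components have sizes 6, 5. Max 6 ≤ 6, so E is a centroid.
Its neighbour C also leaves a largest component of size 6, so both are centroids.

C, E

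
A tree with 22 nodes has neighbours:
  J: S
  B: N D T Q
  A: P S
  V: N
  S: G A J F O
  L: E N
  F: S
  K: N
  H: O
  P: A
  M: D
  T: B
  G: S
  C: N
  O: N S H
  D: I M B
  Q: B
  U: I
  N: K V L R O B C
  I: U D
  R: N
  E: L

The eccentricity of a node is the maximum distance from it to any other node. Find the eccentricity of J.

7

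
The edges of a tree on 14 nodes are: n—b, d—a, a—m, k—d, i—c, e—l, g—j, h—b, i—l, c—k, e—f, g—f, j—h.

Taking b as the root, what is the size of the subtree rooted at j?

Descendants of j (including itself): j, g, f, e, l, i, c, k, d, a, m. That's 11.

11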